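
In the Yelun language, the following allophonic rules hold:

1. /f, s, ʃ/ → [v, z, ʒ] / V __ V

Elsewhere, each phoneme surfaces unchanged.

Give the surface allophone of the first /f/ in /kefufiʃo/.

[v]

/f/ (between /e/ and /u/) occurs between two vowels → [v] by rule 1.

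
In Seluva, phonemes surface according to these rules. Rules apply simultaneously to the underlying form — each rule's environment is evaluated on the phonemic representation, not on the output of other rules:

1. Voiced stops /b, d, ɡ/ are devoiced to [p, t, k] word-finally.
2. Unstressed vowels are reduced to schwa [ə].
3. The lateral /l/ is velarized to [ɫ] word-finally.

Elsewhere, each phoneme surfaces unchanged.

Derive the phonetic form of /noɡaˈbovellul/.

[nəɡəˈbovəlləɫ]

/o/ (between /n/ and /ɡ/) occurs in an unstressed syllable → [ə] by rule 2.
/ɡ/ (between /o/ and /a/) fails the environment for rule 1, so it stays [ɡ].
/a/ — between /ɡ/ and /b/, in an unstressed syllable — surfaces as [ə] (rule 2).
/b/ (between /a/ and /o/) fails the environment for rule 1, so it stays [b].
/o/ (between /b/ and /v/) is in the target of rule 2 but the environment (in an unstressed syllable) is not met → [o].
/e/ — between /v/ and /l/, in an unstressed syllable — surfaces as [ə] (rule 2).
/l/ (between /e/ and /l/) fails the environment for rule 3, so it stays [l].
/l/ (between /l/ and /u/): rule 3 targets it, but not word-finally → unchanged [l].
/u/ (between /l/ and /l/) occurs in an unstressed syllable → [ə] by rule 2.
/l/ (word-final): word-finally, so rule 3 applies → [ɫ].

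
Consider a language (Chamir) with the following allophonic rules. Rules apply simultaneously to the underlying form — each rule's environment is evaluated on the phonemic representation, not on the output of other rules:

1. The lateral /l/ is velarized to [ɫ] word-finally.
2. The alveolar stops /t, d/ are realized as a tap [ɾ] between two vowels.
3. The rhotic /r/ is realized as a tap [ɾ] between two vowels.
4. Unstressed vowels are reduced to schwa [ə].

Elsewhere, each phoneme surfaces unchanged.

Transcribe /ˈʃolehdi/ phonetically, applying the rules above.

[ˈʃoləhdə]

/ʃ/ — not in any rule's target class → [ʃ].
/o/ (between /ʃ/ and /l/) fails the environment for rule 4, so it stays [o].
/l/ — between /o/ and /e/; rule 1 does not apply here → [l].
/e/ (between /l/ and /h/): in an unstressed syllable, so rule 4 applies → [ə].
/h/ (between /e/ and /d/): no rule targets it → [h].
/d/ (between /h/ and /i/): rule 2 targets it, but not between two vowels → unchanged [d].
/i/ — word-final, in an unstressed syllable — surfaces as [ə] (rule 4).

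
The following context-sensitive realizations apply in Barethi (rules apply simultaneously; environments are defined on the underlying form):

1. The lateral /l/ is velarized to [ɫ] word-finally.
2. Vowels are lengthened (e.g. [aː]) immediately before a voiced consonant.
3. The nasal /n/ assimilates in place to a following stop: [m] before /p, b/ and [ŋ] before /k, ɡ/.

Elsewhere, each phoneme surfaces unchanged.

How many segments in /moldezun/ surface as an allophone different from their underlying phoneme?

Segments that undergo a rule: /o/ → [oː] (rule 2); /e/ → [eː] (rule 2); /u/ → [uː] (rule 2).
All other segments surface unchanged.

3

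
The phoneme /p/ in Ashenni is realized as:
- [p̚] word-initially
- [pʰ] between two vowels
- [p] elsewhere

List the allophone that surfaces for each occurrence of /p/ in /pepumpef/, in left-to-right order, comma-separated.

[p̚], [pʰ], [p]

Occurrence 1 (position 1): word-initially → [p̚].
Occurrence 2 (position 3): between two vowels → [pʰ].
Occurrence 3 (position 6): no conditioning environment matches → elsewhere allophone [p].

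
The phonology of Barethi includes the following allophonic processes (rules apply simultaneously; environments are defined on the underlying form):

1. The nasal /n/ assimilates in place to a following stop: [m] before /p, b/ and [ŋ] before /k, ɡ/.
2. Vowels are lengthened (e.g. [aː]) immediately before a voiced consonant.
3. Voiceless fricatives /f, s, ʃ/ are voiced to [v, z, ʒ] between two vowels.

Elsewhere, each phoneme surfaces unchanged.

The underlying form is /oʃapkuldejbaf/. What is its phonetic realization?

[oʒapkuːldeːjbaf]

/o/ (word-initial) fails the environment for rule 2, so it stays [o].
/ʃ/ — between /o/ and /a/, between two vowels — surfaces as [ʒ] (rule 3).
/a/ (between /ʃ/ and /p/) is in the target of rule 2 but the environment (before a voiced consonant) is not met → [a].
/p/ — not in any rule's target class → [p].
/k/ stays [k].
/u/ (between /k/ and /l/): before a voiced consonant, so rule 2 applies → [uː].
/l/ stays [l].
/d/ — not in any rule's target class → [d].
/e/ — between /d/ and /j/, before a voiced consonant — surfaces as [eː] (rule 2).
/j/ (between /e/ and /b/): no rule targets it → [j].
/b/ (between /j/ and /a/): no rule targets it → [b].
/a/ — between /b/ and /f/; rule 2 does not apply here → [a].
/f/ (word-final) fails the environment for rule 3, so it stays [f].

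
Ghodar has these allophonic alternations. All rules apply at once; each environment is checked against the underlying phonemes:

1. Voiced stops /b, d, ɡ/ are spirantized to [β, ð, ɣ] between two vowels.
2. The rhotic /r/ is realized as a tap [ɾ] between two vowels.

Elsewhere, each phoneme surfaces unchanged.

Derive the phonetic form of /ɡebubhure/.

/ɡ/ (word-initial) is in the target of rule 1 but the environment (between two vowels) is not met → [ɡ].
/e/ (between /ɡ/ and /b/): no rule targets it → [e].
Rule 1 applies to /b/ (between /e/ and /u/: between two vowels) → [β].
/u/ — not in any rule's target class → [u].
/b/ (between /u/ and /h/): rule 1 targets it, but not between two vowels → unchanged [b].
/h/ — not in any rule's target class → [h].
/u/ stays [u].
/r/ meets the environment for rule 2 (between two vowels) → [ɾ].
/e/ (word-final) is unaffected → [e].

[ɡeβubhuɾe]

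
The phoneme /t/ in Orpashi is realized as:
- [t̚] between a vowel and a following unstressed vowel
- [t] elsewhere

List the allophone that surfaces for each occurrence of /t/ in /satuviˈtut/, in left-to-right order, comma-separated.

Occurrence 1 (position 3): between a vowel and a following unstressed vowel → [t̚].
Occurrence 2 (position 7): no conditioning environment matches → elsewhere allophone [t].
Occurrence 3 (position 9): no conditioning environment matches → elsewhere allophone [t].

[t̚], [t], [t]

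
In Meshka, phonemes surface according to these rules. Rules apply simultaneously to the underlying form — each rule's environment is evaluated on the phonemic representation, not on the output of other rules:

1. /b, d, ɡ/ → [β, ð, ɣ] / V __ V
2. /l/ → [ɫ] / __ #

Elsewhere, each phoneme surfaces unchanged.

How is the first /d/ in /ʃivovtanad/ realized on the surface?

/d/ (word-final): rule 1 targets it, but not between two vowels → unchanged [d].

[d]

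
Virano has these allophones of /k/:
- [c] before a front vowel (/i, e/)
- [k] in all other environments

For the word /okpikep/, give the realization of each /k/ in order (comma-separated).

[k], [c]

Occurrence 1 (position 2): no conditioning environment matches → elsewhere allophone [k].
Occurrence 2 (position 5): before a front vowel → [c].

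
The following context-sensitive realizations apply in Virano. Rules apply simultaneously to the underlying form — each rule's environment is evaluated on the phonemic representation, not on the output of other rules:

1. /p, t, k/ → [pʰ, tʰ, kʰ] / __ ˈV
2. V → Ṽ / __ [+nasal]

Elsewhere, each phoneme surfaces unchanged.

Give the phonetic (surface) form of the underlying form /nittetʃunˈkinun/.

[nittetʃũnˈkʰĩnũn]

/n/ — not in any rule's target class → [n].
/i/ — between /n/ and /t/; rule 2 does not apply here → [i].
/t/ — between /i/ and /t/; rule 1 does not apply here → [t].
/t/ (between /t/ and /e/): rule 1 targets it, but not immediately before a stressed vowel → unchanged [t].
/e/ (between /t/ and /t/) fails the environment for rule 2, so it stays [e].
/t/ (between /e/ and /ʃ/) fails the environment for rule 1, so it stays [t].
/ʃ/ (between /t/ and /u/): no rule targets it → [ʃ].
/u/ (between /ʃ/ and /n/) occurs before a nasal consonant → [ũ] by rule 2.
/n/ (between /u/ and /k/): no rule targets it → [n].
/k/ (between /n/ and /i/): immediately before a stressed vowel, so rule 1 applies → [kʰ].
/i/ meets the environment for rule 2 (before a nasal consonant) → [ĩ].
/n/ stays [n].
/u/ (between /n/ and /n/) occurs before a nasal consonant → [ũ] by rule 2.
/n/ (word-final) is unaffected → [n].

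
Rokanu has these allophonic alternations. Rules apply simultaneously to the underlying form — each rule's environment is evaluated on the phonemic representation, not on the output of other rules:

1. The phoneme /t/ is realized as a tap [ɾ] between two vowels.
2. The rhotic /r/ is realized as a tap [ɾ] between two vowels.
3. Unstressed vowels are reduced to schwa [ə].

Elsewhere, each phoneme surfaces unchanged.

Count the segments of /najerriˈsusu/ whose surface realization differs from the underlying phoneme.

Segments that undergo a rule: /a/ → [ə] (rule 3); /e/ → [ə] (rule 3); /i/ → [ə] (rule 3); /u/ → [ə] (rule 3).
All other segments surface unchanged.

4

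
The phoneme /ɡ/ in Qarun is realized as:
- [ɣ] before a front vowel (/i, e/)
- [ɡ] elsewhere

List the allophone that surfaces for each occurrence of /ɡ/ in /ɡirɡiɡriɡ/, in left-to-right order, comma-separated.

Occurrence 1 (position 1): before a front vowel (/i, e/) → [ɣ].
Occurrence 2 (position 4): before a front vowel (/i, e/) → [ɣ].
Occurrence 3 (position 6): no conditioning environment matches → elsewhere allophone [ɡ].
Occurrence 4 (position 9): no conditioning environment matches → elsewhere allophone [ɡ].

[ɣ], [ɣ], [ɡ], [ɡ]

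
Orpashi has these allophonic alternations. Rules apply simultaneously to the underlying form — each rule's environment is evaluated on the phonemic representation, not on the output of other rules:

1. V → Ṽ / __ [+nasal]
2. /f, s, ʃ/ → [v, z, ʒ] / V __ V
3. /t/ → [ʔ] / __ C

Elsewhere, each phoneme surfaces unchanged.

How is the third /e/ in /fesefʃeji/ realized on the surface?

[e]

/e/ — between /ʃ/ and /j/; rule 1 does not apply here → [e].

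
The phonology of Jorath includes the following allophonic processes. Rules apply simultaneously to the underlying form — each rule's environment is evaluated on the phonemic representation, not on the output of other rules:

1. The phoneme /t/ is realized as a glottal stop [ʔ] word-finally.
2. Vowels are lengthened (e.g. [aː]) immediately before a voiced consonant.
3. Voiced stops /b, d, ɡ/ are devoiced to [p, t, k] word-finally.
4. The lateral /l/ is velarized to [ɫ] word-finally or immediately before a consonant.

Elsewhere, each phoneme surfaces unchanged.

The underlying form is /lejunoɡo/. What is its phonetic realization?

[leːjuːnoːɡo]

/l/ — word-initial; rule 4 does not apply here → [l].
Rule 2 applies to /e/ (between /l/ and /j/: before a voiced consonant) → [eː].
/j/ (between /e/ and /u/): no rule targets it → [j].
/u/ (between /j/ and /n/): before a voiced consonant, so rule 2 applies → [uː].
/n/ (between /u/ and /o/) is unaffected → [n].
Rule 2 applies to /o/ (between /n/ and /ɡ/: before a voiced consonant) → [oː].
/ɡ/ (between /o/ and /o/) is in the target of rule 3 but the environment (word-finally) is not met → [ɡ].
/o/ (word-final) is in the target of rule 2 but the environment (before a voiced consonant) is not met → [o].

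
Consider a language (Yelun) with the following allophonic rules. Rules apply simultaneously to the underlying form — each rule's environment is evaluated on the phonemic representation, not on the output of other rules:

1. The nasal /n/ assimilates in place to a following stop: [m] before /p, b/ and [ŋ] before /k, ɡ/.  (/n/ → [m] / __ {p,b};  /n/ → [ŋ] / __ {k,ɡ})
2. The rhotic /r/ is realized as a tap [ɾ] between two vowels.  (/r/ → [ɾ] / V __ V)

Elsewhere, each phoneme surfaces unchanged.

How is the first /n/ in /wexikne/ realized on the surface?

[n]

/n/ (between /k/ and /e/): rule 1 targets it, but not before a labial or velar stop → unchanged [n].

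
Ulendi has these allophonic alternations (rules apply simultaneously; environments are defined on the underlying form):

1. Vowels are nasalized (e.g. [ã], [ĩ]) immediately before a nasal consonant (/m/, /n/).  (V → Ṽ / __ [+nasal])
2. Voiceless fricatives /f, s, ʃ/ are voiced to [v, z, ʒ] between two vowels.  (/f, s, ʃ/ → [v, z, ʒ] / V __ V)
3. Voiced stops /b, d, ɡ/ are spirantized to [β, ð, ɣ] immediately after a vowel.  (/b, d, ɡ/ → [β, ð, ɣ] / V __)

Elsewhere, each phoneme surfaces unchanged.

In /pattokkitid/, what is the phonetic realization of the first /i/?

/i/ (between /k/ and /t/): rule 1 targets it, but not before a nasal consonant → unchanged [i].

[i]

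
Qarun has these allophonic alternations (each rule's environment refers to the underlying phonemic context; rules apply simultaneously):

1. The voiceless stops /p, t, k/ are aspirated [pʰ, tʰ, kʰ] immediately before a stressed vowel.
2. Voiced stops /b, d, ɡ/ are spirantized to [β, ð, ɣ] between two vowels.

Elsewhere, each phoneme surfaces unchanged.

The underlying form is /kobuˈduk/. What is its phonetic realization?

/k/ — word-initial; rule 1 does not apply here → [k].
/b/ (between /o/ and /u/) occurs between two vowels → [β] by rule 2.
Rule 2 applies to /d/ (between /u/ and /u/: between two vowels) → [ð].
/k/ — word-final; rule 1 does not apply here → [k].

[koβuˈðuk]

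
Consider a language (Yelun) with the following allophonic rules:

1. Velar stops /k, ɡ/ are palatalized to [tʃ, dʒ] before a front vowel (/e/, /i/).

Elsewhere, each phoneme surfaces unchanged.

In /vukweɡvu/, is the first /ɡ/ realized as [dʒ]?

No

/ɡ/ (between /e/ and /v/) is in the target of rule 1 but the environment (before a front vowel) is not met → [ɡ].
The actual realization is [ɡ], not [dʒ].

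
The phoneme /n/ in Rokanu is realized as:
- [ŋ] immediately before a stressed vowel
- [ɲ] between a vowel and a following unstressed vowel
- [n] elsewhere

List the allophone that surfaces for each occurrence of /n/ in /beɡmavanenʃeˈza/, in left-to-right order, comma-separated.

Occurrence 1 (position 8): between a vowel and a following unstressed vowel → [ɲ].
Occurrence 2 (position 10): no conditioning environment matches → elsewhere allophone [n].

[ɲ], [n]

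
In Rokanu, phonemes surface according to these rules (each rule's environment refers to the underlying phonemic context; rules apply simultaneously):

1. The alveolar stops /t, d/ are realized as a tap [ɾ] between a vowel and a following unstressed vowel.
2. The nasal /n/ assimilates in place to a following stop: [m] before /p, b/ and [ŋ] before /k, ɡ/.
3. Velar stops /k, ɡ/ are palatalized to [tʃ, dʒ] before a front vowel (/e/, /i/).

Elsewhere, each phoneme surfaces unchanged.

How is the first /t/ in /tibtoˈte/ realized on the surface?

/t/ — word-initial; rule 1 does not apply here → [t].

[t]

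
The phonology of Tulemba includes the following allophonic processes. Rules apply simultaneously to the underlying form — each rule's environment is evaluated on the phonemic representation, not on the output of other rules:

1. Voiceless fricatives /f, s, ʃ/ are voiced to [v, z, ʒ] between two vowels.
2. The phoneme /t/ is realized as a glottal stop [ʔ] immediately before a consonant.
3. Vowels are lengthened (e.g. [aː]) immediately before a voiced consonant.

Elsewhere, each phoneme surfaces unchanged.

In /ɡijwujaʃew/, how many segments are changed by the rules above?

Segments that undergo a rule: /i/ → [iː] (rule 3); /u/ → [uː] (rule 3); /ʃ/ → [ʒ] (rule 1); /e/ → [eː] (rule 3).
All other segments surface unchanged.

4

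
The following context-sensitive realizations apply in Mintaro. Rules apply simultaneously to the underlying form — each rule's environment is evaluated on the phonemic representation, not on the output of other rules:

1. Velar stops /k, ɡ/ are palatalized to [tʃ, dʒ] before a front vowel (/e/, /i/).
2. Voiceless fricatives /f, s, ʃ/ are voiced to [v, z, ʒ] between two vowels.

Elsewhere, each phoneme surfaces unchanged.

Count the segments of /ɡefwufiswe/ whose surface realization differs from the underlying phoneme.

2

Segments that undergo a rule: /ɡ/ → [dʒ] (rule 1); /f/ → [v] (rule 2).
All other segments surface unchanged.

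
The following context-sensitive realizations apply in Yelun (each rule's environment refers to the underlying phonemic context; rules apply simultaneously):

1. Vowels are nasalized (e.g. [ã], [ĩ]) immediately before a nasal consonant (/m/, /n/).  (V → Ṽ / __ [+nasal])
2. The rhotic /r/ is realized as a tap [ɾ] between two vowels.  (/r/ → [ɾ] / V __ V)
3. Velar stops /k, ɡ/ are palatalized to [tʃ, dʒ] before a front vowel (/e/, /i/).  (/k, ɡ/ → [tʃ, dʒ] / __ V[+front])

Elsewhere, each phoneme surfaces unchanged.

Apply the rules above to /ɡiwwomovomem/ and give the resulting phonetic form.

/ɡ/ (word-initial): before a front vowel, so rule 3 applies → [dʒ].
/i/ (between /ɡ/ and /w/) fails the environment for rule 1, so it stays [i].
/w/ (between /i/ and /w/) is unaffected → [w].
/w/ stays [w].
/o/ — between /w/ and /m/, before a nasal consonant — surfaces as [õ] (rule 1).
/m/ stays [m].
/o/ (between /m/ and /v/) fails the environment for rule 1, so it stays [o].
/v/ — not in any rule's target class → [v].
/o/ — between /v/ and /m/, before a nasal consonant — surfaces as [õ] (rule 1).
/m/ stays [m].
/e/ — between /m/ and /m/, before a nasal consonant — surfaces as [ẽ] (rule 1).
/m/ stays [m].

[dʒiwwõmovõmẽm]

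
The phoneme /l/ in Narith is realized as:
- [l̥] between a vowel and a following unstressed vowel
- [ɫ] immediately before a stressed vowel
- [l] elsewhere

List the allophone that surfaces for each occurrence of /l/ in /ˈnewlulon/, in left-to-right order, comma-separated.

Occurrence 1 (position 4): no conditioning environment matches → elsewhere allophone [l].
Occurrence 2 (position 6): between a vowel and a following unstressed vowel → [l̥].

[l], [l̥]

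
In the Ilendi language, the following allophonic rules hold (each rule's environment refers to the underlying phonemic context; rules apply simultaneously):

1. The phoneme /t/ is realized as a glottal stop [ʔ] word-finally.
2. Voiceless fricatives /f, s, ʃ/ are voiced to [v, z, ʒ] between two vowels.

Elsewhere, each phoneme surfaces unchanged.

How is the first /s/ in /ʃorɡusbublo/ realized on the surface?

/s/ — between /u/ and /b/; rule 2 does not apply here → [s].

[s]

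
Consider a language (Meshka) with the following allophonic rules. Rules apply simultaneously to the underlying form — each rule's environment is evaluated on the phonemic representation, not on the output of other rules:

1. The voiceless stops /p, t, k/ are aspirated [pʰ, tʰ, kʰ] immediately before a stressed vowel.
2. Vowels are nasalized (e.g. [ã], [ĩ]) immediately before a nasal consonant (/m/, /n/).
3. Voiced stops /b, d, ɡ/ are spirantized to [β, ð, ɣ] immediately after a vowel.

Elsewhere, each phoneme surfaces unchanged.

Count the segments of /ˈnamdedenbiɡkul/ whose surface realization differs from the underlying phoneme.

Segments that undergo a rule: /a/ → [ã] (rule 2); /d/ → [ð] (rule 3); /e/ → [ẽ] (rule 2); /ɡ/ → [ɣ] (rule 3).
All other segments surface unchanged.

4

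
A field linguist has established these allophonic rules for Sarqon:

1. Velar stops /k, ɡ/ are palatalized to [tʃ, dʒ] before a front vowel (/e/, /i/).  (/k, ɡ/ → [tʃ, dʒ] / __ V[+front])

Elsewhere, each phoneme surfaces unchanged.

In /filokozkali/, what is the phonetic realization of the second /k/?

/k/ — between /z/ and /a/; rule 1 does not apply here → [k].

[k]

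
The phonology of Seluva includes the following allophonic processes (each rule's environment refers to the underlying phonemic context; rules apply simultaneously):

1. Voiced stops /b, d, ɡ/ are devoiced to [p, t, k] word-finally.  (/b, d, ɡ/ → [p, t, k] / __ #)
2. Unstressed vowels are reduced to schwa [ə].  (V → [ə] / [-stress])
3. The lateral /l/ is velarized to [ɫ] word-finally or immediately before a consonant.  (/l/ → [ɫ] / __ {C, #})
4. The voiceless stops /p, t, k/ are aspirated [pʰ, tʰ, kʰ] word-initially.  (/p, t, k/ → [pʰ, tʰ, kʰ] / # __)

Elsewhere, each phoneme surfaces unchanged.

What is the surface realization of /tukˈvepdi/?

/t/ (word-initial): word-initially, so rule 4 applies → [tʰ].
Rule 2 applies to /u/ (between /t/ and /k/: in an unstressed syllable) → [ə].
/k/ — between /u/ and /v/; rule 4 does not apply here → [k].
/v/ (between /k/ and /e/) is unaffected → [v].
/e/ (between /v/ and /p/) fails the environment for rule 2, so it stays [e].
/p/ — between /e/ and /d/; rule 4 does not apply here → [p].
/d/ (between /p/ and /i/): rule 1 targets it, but not word-finally → unchanged [d].
Rule 2 applies to /i/ (word-final: in an unstressed syllable) → [ə].

[tʰəkˈvepdə]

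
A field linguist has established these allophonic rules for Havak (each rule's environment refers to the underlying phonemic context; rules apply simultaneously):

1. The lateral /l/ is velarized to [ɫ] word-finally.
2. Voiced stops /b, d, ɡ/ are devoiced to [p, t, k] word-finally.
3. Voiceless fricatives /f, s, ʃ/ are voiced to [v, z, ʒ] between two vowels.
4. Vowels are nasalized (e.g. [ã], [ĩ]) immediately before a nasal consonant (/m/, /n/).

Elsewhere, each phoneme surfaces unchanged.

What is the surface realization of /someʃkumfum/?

[sõmeʃkũmfũm]

/s/ (word-initial) fails the environment for rule 3, so it stays [s].
/o/ meets the environment for rule 4 (before a nasal consonant) → [õ].
/m/ (between /o/ and /e/) is unaffected → [m].
/e/ (between /m/ and /ʃ/) fails the environment for rule 4, so it stays [e].
/ʃ/ (between /e/ and /k/) fails the environment for rule 3, so it stays [ʃ].
/k/ (between /ʃ/ and /u/): no rule targets it → [k].
Rule 4 applies to /u/ (between /k/ and /m/: before a nasal consonant) → [ũ].
/m/ — not in any rule's target class → [m].
/f/ (between /m/ and /u/) fails the environment for rule 3, so it stays [f].
/u/ (between /f/ and /m/) occurs before a nasal consonant → [ũ] by rule 4.
/m/ (word-final) is unaffected → [m].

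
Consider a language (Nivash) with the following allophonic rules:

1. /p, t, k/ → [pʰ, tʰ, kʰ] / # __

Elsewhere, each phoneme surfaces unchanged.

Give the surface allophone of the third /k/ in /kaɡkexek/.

/k/ (word-final) fails the environment for rule 1, so it stays [k].

[k]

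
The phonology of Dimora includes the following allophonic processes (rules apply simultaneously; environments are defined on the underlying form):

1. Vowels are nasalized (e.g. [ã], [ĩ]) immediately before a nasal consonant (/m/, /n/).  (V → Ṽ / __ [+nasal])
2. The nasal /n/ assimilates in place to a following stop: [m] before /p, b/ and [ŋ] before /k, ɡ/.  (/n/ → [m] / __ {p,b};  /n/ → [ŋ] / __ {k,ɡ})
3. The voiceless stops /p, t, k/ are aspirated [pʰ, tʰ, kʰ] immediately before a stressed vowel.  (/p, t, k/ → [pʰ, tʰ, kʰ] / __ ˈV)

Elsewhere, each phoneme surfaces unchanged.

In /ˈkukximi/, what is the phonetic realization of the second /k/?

/k/ (between /u/ and /x/) fails the environment for rule 3, so it stays [k].

[k]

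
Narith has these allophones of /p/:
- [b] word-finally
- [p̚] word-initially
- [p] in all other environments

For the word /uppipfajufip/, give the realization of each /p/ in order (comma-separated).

[p], [p], [p], [b]

Occurrence 1 (position 2): no conditioning environment matches → elsewhere allophone [p].
Occurrence 2 (position 3): no conditioning environment matches → elsewhere allophone [p].
Occurrence 3 (position 5): no conditioning environment matches → elsewhere allophone [p].
Occurrence 4 (position 12): word-finally → [b].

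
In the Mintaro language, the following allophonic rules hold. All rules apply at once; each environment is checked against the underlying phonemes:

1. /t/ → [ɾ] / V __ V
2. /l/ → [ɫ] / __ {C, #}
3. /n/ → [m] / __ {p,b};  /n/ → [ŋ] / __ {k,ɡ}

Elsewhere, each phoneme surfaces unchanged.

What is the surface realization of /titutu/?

/t/ (word-initial) is in the target of rule 1 but the environment (between two vowels) is not met → [t].
/i/ (between /t/ and /t/): no rule targets it → [i].
Rule 1 applies to /t/ (between /i/ and /u/: between two vowels) → [ɾ].
/u/ (between /t/ and /t/) is unaffected → [u].
/t/ (between /u/ and /u/): between two vowels, so rule 1 applies → [ɾ].
/u/ — not in any rule's target class → [u].

[tiɾuɾu]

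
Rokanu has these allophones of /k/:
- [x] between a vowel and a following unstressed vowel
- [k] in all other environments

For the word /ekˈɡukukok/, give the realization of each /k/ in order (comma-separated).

Occurrence 1 (position 2): no conditioning environment matches → elsewhere allophone [k].
Occurrence 2 (position 5): between a vowel and a following unstressed vowel → [x].
Occurrence 3 (position 7): between a vowel and a following unstressed vowel → [x].
Occurrence 4 (position 9): no conditioning environment matches → elsewhere allophone [k].

[k], [x], [x], [k]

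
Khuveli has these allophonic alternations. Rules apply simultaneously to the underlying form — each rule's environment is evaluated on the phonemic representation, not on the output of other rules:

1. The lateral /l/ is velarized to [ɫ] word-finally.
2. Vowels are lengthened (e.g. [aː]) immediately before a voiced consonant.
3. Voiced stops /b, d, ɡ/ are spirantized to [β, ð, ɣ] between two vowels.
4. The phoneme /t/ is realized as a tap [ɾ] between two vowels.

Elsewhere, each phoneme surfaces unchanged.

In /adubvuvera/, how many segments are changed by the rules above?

5

Segments that undergo a rule: /a/ → [aː] (rule 2); /d/ → [ð] (rule 3); /u/ → [uː] (rule 2); /u/ → [uː] (rule 2); /e/ → [eː] (rule 2).
All other segments surface unchanged.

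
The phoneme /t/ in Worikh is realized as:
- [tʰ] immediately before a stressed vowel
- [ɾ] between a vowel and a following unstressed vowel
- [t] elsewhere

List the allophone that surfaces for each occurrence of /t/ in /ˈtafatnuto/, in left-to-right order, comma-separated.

Occurrence 1 (position 1): immediately before a stressed vowel → [tʰ].
Occurrence 2 (position 5): no conditioning environment matches → elsewhere allophone [t].
Occurrence 3 (position 8): between a vowel and an unstressed vowel → [ɾ].

[tʰ], [t], [ɾ]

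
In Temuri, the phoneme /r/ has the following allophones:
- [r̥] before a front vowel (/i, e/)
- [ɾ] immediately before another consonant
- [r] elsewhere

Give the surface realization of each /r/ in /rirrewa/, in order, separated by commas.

Occurrence 1 (position 1): before a front vowel (/i, e/) → [r̥].
Occurrence 2 (position 3): immediately before another consonant → [ɾ].
Occurrence 3 (position 4): before a front vowel (/i, e/) → [r̥].

[r̥], [ɾ], [r̥]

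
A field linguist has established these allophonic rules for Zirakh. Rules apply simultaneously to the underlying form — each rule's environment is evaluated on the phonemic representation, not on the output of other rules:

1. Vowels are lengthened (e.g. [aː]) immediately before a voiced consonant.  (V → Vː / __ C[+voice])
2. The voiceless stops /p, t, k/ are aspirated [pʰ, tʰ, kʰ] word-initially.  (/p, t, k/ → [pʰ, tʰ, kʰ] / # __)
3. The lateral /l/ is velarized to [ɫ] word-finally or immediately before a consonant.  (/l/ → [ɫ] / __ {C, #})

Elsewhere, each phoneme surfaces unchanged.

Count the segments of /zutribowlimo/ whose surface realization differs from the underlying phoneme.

Segments that undergo a rule: /i/ → [iː] (rule 1); /o/ → [oː] (rule 1); /i/ → [iː] (rule 1).
All other segments surface unchanged.

3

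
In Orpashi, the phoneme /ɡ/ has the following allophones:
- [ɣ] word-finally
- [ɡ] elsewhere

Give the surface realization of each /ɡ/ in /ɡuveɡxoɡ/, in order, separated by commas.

Occurrence 1 (position 1): no conditioning environment matches → elsewhere allophone [ɡ].
Occurrence 2 (position 5): no conditioning environment matches → elsewhere allophone [ɡ].
Occurrence 3 (position 8): word-finally → [ɣ].

[ɡ], [ɡ], [ɣ]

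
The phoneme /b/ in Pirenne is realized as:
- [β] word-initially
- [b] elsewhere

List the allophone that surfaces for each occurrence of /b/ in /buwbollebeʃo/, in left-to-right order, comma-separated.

Occurrence 1 (position 1): word-initially → [β].
Occurrence 2 (position 4): no conditioning environment matches → elsewhere allophone [b].
Occurrence 3 (position 9): no conditioning environment matches → elsewhere allophone [b].

[β], [b], [b]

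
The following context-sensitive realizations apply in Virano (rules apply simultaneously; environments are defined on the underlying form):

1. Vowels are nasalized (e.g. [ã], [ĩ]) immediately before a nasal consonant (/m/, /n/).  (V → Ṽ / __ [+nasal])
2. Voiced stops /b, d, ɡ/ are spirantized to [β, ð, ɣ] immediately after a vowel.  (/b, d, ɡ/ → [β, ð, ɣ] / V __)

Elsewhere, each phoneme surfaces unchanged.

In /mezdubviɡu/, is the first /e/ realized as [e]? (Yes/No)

Yes

/e/ — between /m/ and /z/; rule 1 does not apply here → [e].
The actual realization is [e], which matches [e].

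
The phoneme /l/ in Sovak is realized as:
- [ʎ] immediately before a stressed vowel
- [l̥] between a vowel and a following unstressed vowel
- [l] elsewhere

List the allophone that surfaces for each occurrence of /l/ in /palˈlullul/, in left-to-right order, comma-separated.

Occurrence 1 (position 3): no conditioning environment matches → elsewhere allophone [l].
Occurrence 2 (position 4): immediately before a stressed vowel → [ʎ].
Occurrence 3 (position 6): no conditioning environment matches → elsewhere allophone [l].
Occurrence 4 (position 7): no conditioning environment matches → elsewhere allophone [l].
Occurrence 5 (position 9): no conditioning environment matches → elsewhere allophone [l].

[l], [ʎ], [l], [l], [l]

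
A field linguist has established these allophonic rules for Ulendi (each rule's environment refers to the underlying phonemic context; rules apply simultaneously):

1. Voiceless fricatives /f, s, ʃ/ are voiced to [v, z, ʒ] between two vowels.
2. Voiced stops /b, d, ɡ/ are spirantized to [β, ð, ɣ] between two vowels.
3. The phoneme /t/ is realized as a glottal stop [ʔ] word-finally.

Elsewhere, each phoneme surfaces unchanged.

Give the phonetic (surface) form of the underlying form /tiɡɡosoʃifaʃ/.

/t/ (word-initial) fails the environment for rule 3, so it stays [t].
/ɡ/ — between /i/ and /ɡ/; rule 2 does not apply here → [ɡ].
/ɡ/ — between /ɡ/ and /o/; rule 2 does not apply here → [ɡ].
/s/ (between /o/ and /o/) occurs between two vowels → [z] by rule 1.
Rule 1 applies to /ʃ/ (between /o/ and /i/: between two vowels) → [ʒ].
/f/ — between /i/ and /a/, between two vowels — surfaces as [v] (rule 1).
/ʃ/ — word-final; rule 1 does not apply here → [ʃ].

[tiɡɡozoʒivaʃ]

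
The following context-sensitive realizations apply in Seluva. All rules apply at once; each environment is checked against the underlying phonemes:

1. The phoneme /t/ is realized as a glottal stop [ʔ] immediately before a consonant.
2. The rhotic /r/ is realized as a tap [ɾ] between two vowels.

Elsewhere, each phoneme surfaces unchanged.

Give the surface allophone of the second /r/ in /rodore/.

[ɾ]

/r/ meets the environment for rule 2 (between two vowels) → [ɾ].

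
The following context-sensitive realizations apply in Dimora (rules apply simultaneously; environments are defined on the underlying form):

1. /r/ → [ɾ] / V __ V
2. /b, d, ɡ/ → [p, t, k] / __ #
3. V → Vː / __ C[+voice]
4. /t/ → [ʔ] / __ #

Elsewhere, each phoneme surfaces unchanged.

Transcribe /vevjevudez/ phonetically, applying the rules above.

[veːvjeːvuːdeːz]

/v/ — not in any rule's target class → [v].
/e/ (between /v/ and /v/) occurs before a voiced consonant → [eː] by rule 3.
/v/ stays [v].
/j/ (between /v/ and /e/) is unaffected → [j].
Rule 3 applies to /e/ (between /j/ and /v/: before a voiced consonant) → [eː].
/v/ (between /e/ and /u/): no rule targets it → [v].
/u/ (between /v/ and /d/) occurs before a voiced consonant → [uː] by rule 3.
/d/ (between /u/ and /e/): rule 2 targets it, but not word-finally → unchanged [d].
/e/ meets the environment for rule 3 (before a voiced consonant) → [eː].
/z/ (word-final) is unaffected → [z].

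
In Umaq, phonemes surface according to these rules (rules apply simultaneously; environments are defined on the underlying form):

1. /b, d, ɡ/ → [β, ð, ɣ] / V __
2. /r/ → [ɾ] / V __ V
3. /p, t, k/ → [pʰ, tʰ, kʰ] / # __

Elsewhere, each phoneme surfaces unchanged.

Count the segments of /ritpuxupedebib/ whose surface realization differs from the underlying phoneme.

3

Segments that undergo a rule: /d/ → [ð] (rule 1); /b/ → [β] (rule 1); /b/ → [β] (rule 1).
All other segments surface unchanged.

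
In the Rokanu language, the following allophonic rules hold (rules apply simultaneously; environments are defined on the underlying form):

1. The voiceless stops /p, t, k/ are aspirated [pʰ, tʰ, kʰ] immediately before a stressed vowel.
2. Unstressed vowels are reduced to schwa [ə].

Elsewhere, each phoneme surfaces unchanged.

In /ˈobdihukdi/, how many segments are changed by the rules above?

3

Segments that undergo a rule: /i/ → [ə] (rule 2); /u/ → [ə] (rule 2); /i/ → [ə] (rule 2).
All other segments surface unchanged.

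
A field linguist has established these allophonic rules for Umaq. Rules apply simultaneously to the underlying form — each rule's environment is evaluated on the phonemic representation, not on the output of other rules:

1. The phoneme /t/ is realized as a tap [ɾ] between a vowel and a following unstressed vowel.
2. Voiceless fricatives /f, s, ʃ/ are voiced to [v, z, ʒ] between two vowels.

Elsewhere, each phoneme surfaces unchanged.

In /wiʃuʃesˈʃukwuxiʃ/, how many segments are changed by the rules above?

2

Segments that undergo a rule: /ʃ/ → [ʒ] (rule 2); /ʃ/ → [ʒ] (rule 2).
All other segments surface unchanged.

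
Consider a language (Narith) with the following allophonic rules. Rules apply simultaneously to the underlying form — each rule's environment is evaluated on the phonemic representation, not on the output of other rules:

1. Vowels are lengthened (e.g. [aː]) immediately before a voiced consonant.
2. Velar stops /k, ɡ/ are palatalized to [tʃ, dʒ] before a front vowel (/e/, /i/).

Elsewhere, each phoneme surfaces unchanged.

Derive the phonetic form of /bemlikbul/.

/b/ (word-initial) is unaffected → [b].
/e/ (between /b/ and /m/) occurs before a voiced consonant → [eː] by rule 1.
/m/ (between /e/ and /l/): no rule targets it → [m].
/l/ — not in any rule's target class → [l].
/i/ (between /l/ and /k/) is in the target of rule 1 but the environment (before a voiced consonant) is not met → [i].
/k/ (between /i/ and /b/) is in the target of rule 2 but the environment (before a front vowel) is not met → [k].
/b/ (between /k/ and /u/) is unaffected → [b].
/u/ (between /b/ and /l/): before a voiced consonant, so rule 1 applies → [uː].
/l/ (word-final): no rule targets it → [l].

[beːmlikbuːl]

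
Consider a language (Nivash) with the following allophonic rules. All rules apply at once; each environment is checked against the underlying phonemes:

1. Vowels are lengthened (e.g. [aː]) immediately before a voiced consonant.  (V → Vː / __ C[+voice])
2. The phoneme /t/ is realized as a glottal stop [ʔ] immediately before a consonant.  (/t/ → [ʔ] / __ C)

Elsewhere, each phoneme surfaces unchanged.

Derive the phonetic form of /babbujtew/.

[baːbbuːjteːw]

/b/ stays [b].
Rule 1 applies to /a/ (between /b/ and /b/: before a voiced consonant) → [aː].
/b/ stays [b].
/b/ (between /b/ and /u/): no rule targets it → [b].
/u/ (between /b/ and /j/) occurs before a voiced consonant → [uː] by rule 1.
/j/ — not in any rule's target class → [j].
/t/ (between /j/ and /e/): rule 2 targets it, but not immediately before a consonant → unchanged [t].
/e/ meets the environment for rule 1 (before a voiced consonant) → [eː].
/w/ — not in any rule's target class → [w].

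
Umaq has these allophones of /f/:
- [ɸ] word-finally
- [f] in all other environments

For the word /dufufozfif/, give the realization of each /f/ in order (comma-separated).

[f], [f], [f], [ɸ]

Occurrence 1 (position 3): no conditioning environment matches → elsewhere allophone [f].
Occurrence 2 (position 5): no conditioning environment matches → elsewhere allophone [f].
Occurrence 3 (position 8): no conditioning environment matches → elsewhere allophone [f].
Occurrence 4 (position 10): word-finally → [ɸ].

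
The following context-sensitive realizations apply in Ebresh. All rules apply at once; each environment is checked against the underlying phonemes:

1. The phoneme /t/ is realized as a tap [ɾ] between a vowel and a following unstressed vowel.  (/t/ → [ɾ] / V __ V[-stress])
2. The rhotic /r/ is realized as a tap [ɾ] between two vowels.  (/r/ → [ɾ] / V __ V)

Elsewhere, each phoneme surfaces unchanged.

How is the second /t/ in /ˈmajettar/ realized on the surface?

/t/ — between /t/ and /a/; rule 1 does not apply here → [t].

[t]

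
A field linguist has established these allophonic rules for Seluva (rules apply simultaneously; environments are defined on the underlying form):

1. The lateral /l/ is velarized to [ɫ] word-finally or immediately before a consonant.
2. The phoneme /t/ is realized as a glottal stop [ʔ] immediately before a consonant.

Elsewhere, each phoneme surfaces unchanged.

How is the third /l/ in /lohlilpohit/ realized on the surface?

/l/ — between /i/ and /p/, word-finally or immediately before a consonant — surfaces as [ɫ] (rule 1).

[ɫ]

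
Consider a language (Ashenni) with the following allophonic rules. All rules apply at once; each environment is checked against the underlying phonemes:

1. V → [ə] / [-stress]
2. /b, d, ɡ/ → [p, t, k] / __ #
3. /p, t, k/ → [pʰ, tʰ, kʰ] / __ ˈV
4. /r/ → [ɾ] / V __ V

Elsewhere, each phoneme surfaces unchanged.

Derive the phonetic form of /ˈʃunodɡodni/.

/ʃ/ (word-initial): no rule targets it → [ʃ].
/u/ (between /ʃ/ and /n/) is in the target of rule 1 but the environment (in an unstressed syllable) is not met → [u].
/n/ (between /u/ and /o/) is unaffected → [n].
/o/ (between /n/ and /d/) occurs in an unstressed syllable → [ə] by rule 1.
/d/ — between /o/ and /ɡ/; rule 2 does not apply here → [d].
/ɡ/ (between /d/ and /o/) is in the target of rule 2 but the environment (word-finally) is not met → [ɡ].
/o/ (between /ɡ/ and /d/): in an unstressed syllable, so rule 1 applies → [ə].
/d/ (between /o/ and /n/): rule 2 targets it, but not word-finally → unchanged [d].
/n/ (between /d/ and /i/) is unaffected → [n].
/i/ (word-final): in an unstressed syllable, so rule 1 applies → [ə].

[ˈʃunədɡədnə]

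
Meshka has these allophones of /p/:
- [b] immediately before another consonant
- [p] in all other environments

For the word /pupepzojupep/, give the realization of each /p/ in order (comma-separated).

[p], [p], [b], [p], [p]

Occurrence 1 (position 1): no conditioning environment matches → elsewhere allophone [p].
Occurrence 2 (position 3): no conditioning environment matches → elsewhere allophone [p].
Occurrence 3 (position 5): immediately before another consonant → [b].
Occurrence 4 (position 10): no conditioning environment matches → elsewhere allophone [p].
Occurrence 5 (position 12): no conditioning environment matches → elsewhere allophone [p].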